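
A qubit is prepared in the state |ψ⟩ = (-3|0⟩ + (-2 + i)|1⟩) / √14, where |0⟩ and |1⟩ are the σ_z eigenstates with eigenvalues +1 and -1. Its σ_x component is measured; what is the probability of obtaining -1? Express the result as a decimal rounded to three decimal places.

|-x⟩ = (|0⟩ - |1⟩)/√2, so ⟨-x|ψ⟩ = (-1 - i) / (√2·√14).
P = |-1 - i|² / 28 = 2/28.

0.071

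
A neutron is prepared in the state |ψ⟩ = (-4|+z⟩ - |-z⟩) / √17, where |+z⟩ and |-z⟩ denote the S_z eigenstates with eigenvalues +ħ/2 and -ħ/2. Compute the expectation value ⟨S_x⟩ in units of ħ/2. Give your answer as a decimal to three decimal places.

⟨σ_x⟩ = 2 Re(a* b)/(|a|²+|b|²) with a = -4, b = -1.
a* b = 4, so ⟨σ_x⟩ = 8/17.
⟨S_x⟩ = (ħ/2)·⟨σ_x⟩.

0.471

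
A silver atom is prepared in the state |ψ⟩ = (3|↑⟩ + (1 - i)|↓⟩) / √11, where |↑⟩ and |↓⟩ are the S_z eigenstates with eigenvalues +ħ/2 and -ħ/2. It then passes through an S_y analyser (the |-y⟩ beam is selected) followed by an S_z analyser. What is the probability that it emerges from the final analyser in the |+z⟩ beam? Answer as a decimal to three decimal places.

First analyser (S_y): P(|-y⟩) = |⟨-y|ψ⟩|² = 17/22.
After stage 1 the state is |-y⟩; P(|+z⟩) = |⟨+z|-y⟩|² = 1/2.
Joint probability = 17/22 × 1/2 = 0.386.

0.386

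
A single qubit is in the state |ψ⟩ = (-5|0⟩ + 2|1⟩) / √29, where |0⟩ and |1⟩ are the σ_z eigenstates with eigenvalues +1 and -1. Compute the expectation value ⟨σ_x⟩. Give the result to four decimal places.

⟨σ_x⟩ = 2 Re(a* b)/(|a|²+|b|²) with a = -5, b = 2.
a* b = -10, so ⟨σ_x⟩ = -20/29.

-0.6897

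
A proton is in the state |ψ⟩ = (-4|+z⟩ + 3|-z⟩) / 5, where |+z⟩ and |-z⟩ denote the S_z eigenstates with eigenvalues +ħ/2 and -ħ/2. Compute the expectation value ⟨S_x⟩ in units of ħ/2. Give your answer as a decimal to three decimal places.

⟨σ_x⟩ = 2 Re(a* b)/(|a|²+|b|²) with a = -4, b = 3.
a* b = -12, so ⟨σ_x⟩ = -24/25.
⟨S_x⟩ = (ħ/2)·⟨σ_x⟩.

-0.960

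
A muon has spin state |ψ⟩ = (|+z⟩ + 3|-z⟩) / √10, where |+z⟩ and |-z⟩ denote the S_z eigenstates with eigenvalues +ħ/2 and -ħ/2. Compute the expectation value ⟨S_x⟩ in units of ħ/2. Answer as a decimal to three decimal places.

0.600

⟨σ_x⟩ = 2 Re(a* b)/(|a|²+|b|²) with a = 1, b = 3.
a* b = 3, so ⟨σ_x⟩ = 6/10.
⟨S_x⟩ = (ħ/2)·⟨σ_x⟩.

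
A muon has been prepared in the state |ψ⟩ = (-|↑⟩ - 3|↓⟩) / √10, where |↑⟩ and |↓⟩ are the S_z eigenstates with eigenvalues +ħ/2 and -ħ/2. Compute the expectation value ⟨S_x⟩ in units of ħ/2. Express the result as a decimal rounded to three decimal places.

0.600

⟨σ_x⟩ = 2 Re(a* b)/(|a|²+|b|²) with a = -1, b = -3.
a* b = 3, so ⟨σ_x⟩ = 6/10.
⟨S_x⟩ = (ħ/2)·⟨σ_x⟩.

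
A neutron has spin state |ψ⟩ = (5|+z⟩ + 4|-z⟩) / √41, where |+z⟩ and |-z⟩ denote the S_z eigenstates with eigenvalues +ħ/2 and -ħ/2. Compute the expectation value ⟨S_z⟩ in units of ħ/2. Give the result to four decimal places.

0.2195

⟨σ_z⟩ = |a|² - |b|² divided by |a|²+|b|², with a, b the |+z⟩, |-z⟩ amplitudes.
= (25 - 16)/41 = 9/41.
⟨S_z⟩ = (ħ/2)·⟨σ_z⟩.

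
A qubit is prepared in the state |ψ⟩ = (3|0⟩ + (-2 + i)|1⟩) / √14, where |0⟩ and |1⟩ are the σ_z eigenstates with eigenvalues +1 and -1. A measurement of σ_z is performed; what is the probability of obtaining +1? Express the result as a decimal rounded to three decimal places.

The +1 outcome corresponds to |0⟩. Its amplitude in |ψ⟩ is 3/√14.
P = |3|² / 14 = 9/14.

0.643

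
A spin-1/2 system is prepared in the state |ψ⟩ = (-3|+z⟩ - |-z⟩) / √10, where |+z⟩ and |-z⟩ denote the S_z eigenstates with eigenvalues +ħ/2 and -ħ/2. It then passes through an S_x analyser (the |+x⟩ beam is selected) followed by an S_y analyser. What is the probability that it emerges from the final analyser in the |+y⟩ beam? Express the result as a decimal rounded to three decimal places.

0.400

First analyser (S_x): P(|+x⟩) = |⟨+x|ψ⟩|² = 16/20.
After stage 1 the state is |+x⟩; P(|+y⟩) = |⟨+y|+x⟩|² = 1/2.
Joint probability = 16/20 × 1/2 = 0.400.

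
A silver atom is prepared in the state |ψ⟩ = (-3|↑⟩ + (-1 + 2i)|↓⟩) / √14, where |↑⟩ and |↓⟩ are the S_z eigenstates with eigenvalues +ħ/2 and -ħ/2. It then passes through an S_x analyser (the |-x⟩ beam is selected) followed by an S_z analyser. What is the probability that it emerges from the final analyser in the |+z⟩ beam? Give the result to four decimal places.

0.1429

First analyser (S_x): P(|-x⟩) = |⟨-x|ψ⟩|² = 8/28.
After stage 1 the state is |-x⟩; P(|+z⟩) = |⟨+z|-x⟩|² = 1/2.
Joint probability = 8/28 × 1/2 = 0.1429.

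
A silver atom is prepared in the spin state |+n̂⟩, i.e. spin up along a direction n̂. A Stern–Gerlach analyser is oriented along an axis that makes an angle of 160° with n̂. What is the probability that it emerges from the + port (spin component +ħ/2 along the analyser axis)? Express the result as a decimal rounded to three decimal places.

For spin-½, the probability of finding spin-up along an axis at angle θ to the initial spin direction is cos²(θ/2); spin-down is sin²(θ/2).
θ = 160°, so P = cos²(80°) ≈ 0.030.

0.030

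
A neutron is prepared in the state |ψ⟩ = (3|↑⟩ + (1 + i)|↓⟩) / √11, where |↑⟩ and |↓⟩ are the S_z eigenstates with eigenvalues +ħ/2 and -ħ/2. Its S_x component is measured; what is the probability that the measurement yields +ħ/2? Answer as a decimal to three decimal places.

0.773

|+x⟩ = (|↑⟩ + |↓⟩)/√2, so ⟨+x|ψ⟩ = (4 + i) / (√2·√11).
P = |4 + i|² / 22 = 17/22.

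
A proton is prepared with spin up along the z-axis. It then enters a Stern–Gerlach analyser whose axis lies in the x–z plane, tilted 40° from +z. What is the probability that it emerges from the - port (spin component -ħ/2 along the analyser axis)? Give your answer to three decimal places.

For spin-½, the probability of finding spin-up along an axis at angle θ to the initial spin direction is cos²(θ/2); spin-down is sin²(θ/2).
θ = 40°, so P = sin²(20°) ≈ 0.117.

0.117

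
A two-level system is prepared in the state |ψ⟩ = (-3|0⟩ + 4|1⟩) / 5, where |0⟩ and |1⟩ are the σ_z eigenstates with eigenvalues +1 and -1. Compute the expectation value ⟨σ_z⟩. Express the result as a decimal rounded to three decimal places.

-0.280

⟨σ_z⟩ = |a|² - |b|² divided by |a|²+|b|², with a, b the |0⟩, |1⟩ amplitudes.
= (9 - 16)/25 = -7/25.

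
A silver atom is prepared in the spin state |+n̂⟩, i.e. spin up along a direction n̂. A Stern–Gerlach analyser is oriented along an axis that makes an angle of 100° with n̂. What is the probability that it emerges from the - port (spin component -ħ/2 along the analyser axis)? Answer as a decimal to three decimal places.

For spin-½, the probability of finding spin-up along an axis at angle θ to the initial spin direction is cos²(θ/2); spin-down is sin²(θ/2).
θ = 100°, so P = sin²(50°) ≈ 0.587.

0.587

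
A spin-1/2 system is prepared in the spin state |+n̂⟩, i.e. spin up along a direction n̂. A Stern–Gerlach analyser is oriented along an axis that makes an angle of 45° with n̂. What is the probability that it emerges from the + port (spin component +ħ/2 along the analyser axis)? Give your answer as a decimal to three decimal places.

For spin-½, the probability of finding spin-up along an axis at angle θ to the initial spin direction is cos²(θ/2); spin-down is sin²(θ/2).
θ = 45°, so P = cos²(22.5°) ≈ 0.854.

0.854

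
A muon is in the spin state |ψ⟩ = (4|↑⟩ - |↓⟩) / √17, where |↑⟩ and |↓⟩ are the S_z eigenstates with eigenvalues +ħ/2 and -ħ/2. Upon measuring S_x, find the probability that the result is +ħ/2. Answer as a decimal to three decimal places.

|+x⟩ = (|↑⟩ + |↓⟩)/√2, so ⟨+x|ψ⟩ = (3) / (√2·√17).
P = |3|² / 34 = 9/34.

0.265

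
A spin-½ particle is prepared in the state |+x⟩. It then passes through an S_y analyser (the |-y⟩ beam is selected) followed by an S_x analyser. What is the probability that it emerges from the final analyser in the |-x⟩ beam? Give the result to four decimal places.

First analyser (S_y): from |+x⟩, P(|-y⟩) = 1/2.
After stage 1 the state is |-y⟩; P(|-x⟩) = |⟨-x|-y⟩|² = 1/2.
Joint probability = 1/2 × 1/2 = 0.2500.

0.2500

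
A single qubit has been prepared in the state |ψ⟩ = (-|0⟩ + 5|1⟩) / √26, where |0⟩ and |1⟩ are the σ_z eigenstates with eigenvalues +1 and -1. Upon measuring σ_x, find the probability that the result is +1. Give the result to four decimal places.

0.3077

|+x⟩ = (|0⟩ + |1⟩)/√2, so ⟨+x|ψ⟩ = (4) / (√2·√26).
P = |4|² / 52 = 16/52.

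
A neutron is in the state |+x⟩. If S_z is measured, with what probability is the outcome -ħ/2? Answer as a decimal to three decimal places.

0.500

In the S_z basis, |+x⟩ = (|+z⟩ + |-z⟩)/√2 and |-z⟩ = |-z⟩.
|⟨-z|+x⟩|² = 1/2.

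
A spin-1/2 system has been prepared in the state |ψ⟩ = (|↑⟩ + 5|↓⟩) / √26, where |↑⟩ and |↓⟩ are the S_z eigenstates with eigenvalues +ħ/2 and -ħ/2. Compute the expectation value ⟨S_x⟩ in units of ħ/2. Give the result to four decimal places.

⟨σ_x⟩ = 2 Re(a* b)/(|a|²+|b|²) with a = 1, b = 5.
a* b = 5, so ⟨σ_x⟩ = 10/26.
⟨S_x⟩ = (ħ/2)·⟨σ_x⟩.

0.3846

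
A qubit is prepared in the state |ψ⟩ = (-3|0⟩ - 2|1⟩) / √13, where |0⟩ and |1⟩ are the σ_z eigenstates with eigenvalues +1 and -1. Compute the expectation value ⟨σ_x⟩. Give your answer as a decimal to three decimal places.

0.923

⟨σ_x⟩ = 2 Re(a* b)/(|a|²+|b|²) with a = -3, b = -2.
a* b = 6, so ⟨σ_x⟩ = 12/13.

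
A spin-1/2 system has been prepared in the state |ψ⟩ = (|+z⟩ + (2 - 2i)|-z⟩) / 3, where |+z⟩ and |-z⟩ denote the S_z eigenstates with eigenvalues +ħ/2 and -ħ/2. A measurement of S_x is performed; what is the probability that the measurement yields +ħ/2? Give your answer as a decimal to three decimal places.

0.722

|+x⟩ = (|+z⟩ + |-z⟩)/√2, so ⟨+x|ψ⟩ = (3 - 2i) / (√2·3).
P = |3 - 2i|² / 18 = 13/18.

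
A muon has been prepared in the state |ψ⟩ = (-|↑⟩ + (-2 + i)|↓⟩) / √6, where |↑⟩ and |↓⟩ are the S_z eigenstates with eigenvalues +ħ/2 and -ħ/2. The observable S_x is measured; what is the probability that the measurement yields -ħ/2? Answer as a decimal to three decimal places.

0.167

|-x⟩ = (|↑⟩ - |↓⟩)/√2, so ⟨-x|ψ⟩ = (1 - i) / (√2·√6).
P = |1 - i|² / 12 = 2/12.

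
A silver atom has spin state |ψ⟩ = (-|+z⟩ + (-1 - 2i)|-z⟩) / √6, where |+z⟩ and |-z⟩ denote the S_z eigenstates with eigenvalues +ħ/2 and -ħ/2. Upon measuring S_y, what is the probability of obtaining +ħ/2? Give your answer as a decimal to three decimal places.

|+y⟩ = (|+z⟩ + i|-z⟩)/√2, so ⟨+y|ψ⟩ = (-3 + i) / (√2·√6).
P = |-3 + i|² / 12 = 10/12.

0.833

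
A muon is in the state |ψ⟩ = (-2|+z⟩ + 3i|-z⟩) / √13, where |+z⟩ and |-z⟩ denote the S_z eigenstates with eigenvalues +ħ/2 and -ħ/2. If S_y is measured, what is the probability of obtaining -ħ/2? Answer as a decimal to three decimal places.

0.962

|-y⟩ = (|+z⟩ - i|-z⟩)/√2, so ⟨-y|ψ⟩ = (-5) / (√2·√13).
P = |-5|² / 26 = 25/26.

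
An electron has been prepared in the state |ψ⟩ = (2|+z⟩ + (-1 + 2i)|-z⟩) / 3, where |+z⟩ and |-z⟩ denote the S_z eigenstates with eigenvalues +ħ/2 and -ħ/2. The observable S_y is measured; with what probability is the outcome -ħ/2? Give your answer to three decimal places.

0.056

|-y⟩ = (|+z⟩ - i|-z⟩)/√2, so ⟨-y|ψ⟩ = (-i) / (√2·3).
P = |-i|² / 18 = 1/18.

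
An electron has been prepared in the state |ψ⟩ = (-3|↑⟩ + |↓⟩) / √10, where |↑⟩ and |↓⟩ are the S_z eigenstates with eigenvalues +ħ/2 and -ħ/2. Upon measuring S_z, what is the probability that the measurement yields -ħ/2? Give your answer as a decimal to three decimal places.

The -ħ/2 outcome corresponds to |↓⟩. Its amplitude in |ψ⟩ is 1/√10.
P = |1|² / 10 = 1/10.

0.100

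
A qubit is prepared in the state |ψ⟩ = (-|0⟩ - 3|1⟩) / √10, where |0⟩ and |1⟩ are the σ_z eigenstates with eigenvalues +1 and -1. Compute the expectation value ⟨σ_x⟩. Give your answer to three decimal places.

⟨σ_x⟩ = 2 Re(a* b)/(|a|²+|b|²) with a = -1, b = -3.
a* b = 3, so ⟨σ_x⟩ = 6/10.

0.600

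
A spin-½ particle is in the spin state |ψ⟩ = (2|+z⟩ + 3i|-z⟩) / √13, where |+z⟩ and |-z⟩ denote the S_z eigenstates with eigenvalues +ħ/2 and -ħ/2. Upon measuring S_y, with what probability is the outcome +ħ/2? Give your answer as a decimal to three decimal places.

0.962

|+y⟩ = (|+z⟩ + i|-z⟩)/√2, so ⟨+y|ψ⟩ = (5) / (√2·√13).
P = |5|² / 26 = 25/26.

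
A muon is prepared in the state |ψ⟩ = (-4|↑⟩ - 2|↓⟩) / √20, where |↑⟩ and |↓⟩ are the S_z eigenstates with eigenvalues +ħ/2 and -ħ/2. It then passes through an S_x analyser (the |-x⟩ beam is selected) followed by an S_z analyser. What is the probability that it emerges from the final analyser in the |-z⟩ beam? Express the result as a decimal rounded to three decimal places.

First analyser (S_x): P(|-x⟩) = |⟨-x|ψ⟩|² = 4/40.
After stage 1 the state is |-x⟩; P(|-z⟩) = |⟨-z|-x⟩|² = 1/2.
Joint probability = 4/40 × 1/2 = 0.050.

0.050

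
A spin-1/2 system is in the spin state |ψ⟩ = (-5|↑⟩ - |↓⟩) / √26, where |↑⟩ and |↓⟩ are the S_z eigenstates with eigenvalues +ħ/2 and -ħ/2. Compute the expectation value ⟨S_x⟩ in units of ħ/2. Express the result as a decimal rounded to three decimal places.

0.385

⟨σ_x⟩ = 2 Re(a* b)/(|a|²+|b|²) with a = -5, b = -1.
a* b = 5, so ⟨σ_x⟩ = 10/26.
⟨S_x⟩ = (ħ/2)·⟨σ_x⟩.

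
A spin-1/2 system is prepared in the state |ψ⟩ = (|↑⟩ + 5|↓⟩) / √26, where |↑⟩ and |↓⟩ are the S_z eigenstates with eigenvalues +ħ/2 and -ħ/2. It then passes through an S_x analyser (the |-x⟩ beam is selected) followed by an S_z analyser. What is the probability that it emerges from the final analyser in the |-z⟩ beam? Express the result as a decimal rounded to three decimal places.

0.154

First analyser (S_x): P(|-x⟩) = |⟨-x|ψ⟩|² = 16/52.
After stage 1 the state is |-x⟩; P(|-z⟩) = |⟨-z|-x⟩|² = 1/2.
Joint probability = 16/52 × 1/2 = 0.154.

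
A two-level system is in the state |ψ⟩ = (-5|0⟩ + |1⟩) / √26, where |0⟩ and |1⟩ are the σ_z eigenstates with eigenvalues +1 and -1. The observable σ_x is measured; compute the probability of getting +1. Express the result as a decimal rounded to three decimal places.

0.308

|+x⟩ = (|0⟩ + |1⟩)/√2, so ⟨+x|ψ⟩ = (-4) / (√2·√26).
P = |-4|² / 52 = 16/52.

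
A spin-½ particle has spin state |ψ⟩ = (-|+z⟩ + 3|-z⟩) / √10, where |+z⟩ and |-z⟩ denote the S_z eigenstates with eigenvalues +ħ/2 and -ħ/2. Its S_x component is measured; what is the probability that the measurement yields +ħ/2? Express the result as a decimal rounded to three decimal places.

|+x⟩ = (|+z⟩ + |-z⟩)/√2, so ⟨+x|ψ⟩ = (2) / (√2·√10).
P = |2|² / 20 = 4/20.

0.200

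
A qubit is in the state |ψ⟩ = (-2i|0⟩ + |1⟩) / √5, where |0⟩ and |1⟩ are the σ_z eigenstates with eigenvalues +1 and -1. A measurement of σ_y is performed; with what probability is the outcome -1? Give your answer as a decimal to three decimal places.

|-y⟩ = (|0⟩ - i|1⟩)/√2, so ⟨-y|ψ⟩ = (-i) / (√2·√5).
P = |-i|² / 10 = 1/10.

0.100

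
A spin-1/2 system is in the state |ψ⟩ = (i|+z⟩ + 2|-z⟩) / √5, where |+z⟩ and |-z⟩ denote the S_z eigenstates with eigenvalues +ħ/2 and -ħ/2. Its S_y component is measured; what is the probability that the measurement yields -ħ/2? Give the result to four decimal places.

0.9000

|-y⟩ = (|+z⟩ - i|-z⟩)/√2, so ⟨-y|ψ⟩ = (3i) / (√2·√5).
P = |3i|² / 10 = 9/10.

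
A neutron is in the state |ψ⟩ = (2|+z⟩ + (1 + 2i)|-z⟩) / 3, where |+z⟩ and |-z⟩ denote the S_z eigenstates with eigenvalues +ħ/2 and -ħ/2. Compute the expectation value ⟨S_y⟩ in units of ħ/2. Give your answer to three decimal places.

0.889

⟨σ_y⟩ = 2 Im(a* b)/(|a|²+|b|²) with a = 2, b = (1 + 2i).
a* b = (2 + 4i), so ⟨σ_y⟩ = 8/9.
⟨S_y⟩ = (ħ/2)·⟨σ_y⟩.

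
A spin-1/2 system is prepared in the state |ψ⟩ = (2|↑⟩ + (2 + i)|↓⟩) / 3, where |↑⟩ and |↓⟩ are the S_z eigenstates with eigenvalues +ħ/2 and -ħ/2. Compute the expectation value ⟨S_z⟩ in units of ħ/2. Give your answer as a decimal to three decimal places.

-0.111

⟨σ_z⟩ = |a|² - |b|² divided by |a|²+|b|², with a, b the |↑⟩, |↓⟩ amplitudes.
= (4 - 5)/9 = -1/9.
⟨S_z⟩ = (ħ/2)·⟨σ_z⟩.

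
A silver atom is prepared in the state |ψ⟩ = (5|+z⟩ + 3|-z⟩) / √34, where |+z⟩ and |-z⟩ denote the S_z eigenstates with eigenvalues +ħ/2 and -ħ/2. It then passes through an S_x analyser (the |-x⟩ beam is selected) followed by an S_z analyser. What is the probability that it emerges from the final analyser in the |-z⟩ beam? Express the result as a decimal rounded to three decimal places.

First analyser (S_x): P(|-x⟩) = |⟨-x|ψ⟩|² = 4/68.
After stage 1 the state is |-x⟩; P(|-z⟩) = |⟨-z|-x⟩|² = 1/2.
Joint probability = 4/68 × 1/2 = 0.029.

0.029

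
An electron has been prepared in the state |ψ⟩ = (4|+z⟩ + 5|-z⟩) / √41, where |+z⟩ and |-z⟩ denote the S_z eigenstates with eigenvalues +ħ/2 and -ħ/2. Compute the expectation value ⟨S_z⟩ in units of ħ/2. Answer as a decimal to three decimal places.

-0.220

⟨σ_z⟩ = |a|² - |b|² divided by |a|²+|b|², with a, b the |+z⟩, |-z⟩ amplitudes.
= (16 - 25)/41 = -9/41.
⟨S_z⟩ = (ħ/2)·⟨σ_z⟩.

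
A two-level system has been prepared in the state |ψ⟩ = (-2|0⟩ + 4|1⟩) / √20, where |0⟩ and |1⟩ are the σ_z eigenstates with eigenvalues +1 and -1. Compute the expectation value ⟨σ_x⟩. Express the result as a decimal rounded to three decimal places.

⟨σ_x⟩ = 2 Re(a* b)/(|a|²+|b|²) with a = -2, b = 4.
a* b = -8, so ⟨σ_x⟩ = -16/20.

-0.800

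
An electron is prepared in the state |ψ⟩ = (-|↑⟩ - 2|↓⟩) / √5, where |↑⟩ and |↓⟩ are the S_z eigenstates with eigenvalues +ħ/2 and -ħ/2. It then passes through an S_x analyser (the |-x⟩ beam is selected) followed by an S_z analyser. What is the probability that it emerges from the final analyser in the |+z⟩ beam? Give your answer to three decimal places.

First analyser (S_x): P(|-x⟩) = |⟨-x|ψ⟩|² = 1/10.
After stage 1 the state is |-x⟩; P(|+z⟩) = |⟨+z|-x⟩|² = 1/2.
Joint probability = 1/10 × 1/2 = 0.050.

0.050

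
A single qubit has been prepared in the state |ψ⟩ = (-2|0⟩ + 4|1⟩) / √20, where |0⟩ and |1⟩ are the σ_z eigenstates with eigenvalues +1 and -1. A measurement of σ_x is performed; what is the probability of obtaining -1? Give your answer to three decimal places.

|-x⟩ = (|0⟩ - |1⟩)/√2, so ⟨-x|ψ⟩ = (-6) / (√2·√20).
P = |-6|² / 40 = 36/40.

0.900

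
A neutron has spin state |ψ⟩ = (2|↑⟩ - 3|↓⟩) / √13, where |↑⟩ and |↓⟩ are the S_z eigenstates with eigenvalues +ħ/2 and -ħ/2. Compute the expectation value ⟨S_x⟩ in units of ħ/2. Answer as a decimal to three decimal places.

-0.923

⟨σ_x⟩ = 2 Re(a* b)/(|a|²+|b|²) with a = 2, b = -3.
a* b = -6, so ⟨σ_x⟩ = -12/13.
⟨S_x⟩ = (ħ/2)·⟨σ_x⟩.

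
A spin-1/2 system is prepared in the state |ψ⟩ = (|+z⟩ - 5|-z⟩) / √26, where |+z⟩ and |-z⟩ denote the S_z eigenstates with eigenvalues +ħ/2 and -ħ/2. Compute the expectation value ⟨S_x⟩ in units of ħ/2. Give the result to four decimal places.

-0.3846

⟨σ_x⟩ = 2 Re(a* b)/(|a|²+|b|²) with a = 1, b = -5.
a* b = -5, so ⟨σ_x⟩ = -10/26.
⟨S_x⟩ = (ħ/2)·⟨σ_x⟩.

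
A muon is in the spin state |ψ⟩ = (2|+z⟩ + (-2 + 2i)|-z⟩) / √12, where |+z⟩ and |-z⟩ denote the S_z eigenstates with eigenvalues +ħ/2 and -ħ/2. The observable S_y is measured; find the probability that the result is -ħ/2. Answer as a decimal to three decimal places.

|-y⟩ = (|+z⟩ - i|-z⟩)/√2, so ⟨-y|ψ⟩ = (-2i) / (√2·√12).
P = |-2i|² / 24 = 4/24.

0.167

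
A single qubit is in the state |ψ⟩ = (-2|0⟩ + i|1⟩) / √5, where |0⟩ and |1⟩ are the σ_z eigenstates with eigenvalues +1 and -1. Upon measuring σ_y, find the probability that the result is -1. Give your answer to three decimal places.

|-y⟩ = (|0⟩ - i|1⟩)/√2, so ⟨-y|ψ⟩ = (-3) / (√2·√5).
P = |-3|² / 10 = 9/10.

0.900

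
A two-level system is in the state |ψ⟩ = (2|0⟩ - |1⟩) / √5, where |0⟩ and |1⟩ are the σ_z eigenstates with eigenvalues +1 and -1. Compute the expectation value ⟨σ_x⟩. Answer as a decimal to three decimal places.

-0.800

⟨σ_x⟩ = 2 Re(a* b)/(|a|²+|b|²) with a = 2, b = -1.
a* b = -2, so ⟨σ_x⟩ = -4/5.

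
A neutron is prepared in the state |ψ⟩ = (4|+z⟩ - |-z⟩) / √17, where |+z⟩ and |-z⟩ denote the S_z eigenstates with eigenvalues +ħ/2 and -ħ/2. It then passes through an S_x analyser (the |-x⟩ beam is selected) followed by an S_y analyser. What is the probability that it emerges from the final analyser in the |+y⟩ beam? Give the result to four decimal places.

0.3676

First analyser (S_x): P(|-x⟩) = |⟨-x|ψ⟩|² = 25/34.
After stage 1 the state is |-x⟩; P(|+y⟩) = |⟨+y|-x⟩|² = 1/2.
Joint probability = 25/34 × 1/2 = 0.3676.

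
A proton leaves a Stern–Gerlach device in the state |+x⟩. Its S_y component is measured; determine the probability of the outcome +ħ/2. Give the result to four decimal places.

In the S_z basis, |+x⟩ = (|+z⟩ + |-z⟩)/√2 and |+y⟩ = (|+z⟩ + i|-z⟩)/√2.
|⟨+y|+x⟩|² = 1/2.

0.5000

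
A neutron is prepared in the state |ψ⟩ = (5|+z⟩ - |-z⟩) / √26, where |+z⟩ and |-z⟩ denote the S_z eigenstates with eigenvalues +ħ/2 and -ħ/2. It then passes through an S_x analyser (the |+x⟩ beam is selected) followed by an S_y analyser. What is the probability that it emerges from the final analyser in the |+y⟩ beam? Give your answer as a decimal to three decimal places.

0.154

First analyser (S_x): P(|+x⟩) = |⟨+x|ψ⟩|² = 16/52.
After stage 1 the state is |+x⟩; P(|+y⟩) = |⟨+y|+x⟩|² = 1/2.
Joint probability = 16/52 × 1/2 = 0.154.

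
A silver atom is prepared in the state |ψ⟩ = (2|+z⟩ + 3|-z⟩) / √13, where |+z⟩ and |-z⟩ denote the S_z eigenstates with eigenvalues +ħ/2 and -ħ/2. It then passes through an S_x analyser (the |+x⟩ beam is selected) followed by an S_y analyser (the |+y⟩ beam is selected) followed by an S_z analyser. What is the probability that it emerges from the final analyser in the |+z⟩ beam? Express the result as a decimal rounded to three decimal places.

First analyser (S_x): P(|+x⟩) = |⟨+x|ψ⟩|² = 25/26.
After stage 1 the state is |+x⟩; P(|+y⟩) = |⟨+y|+x⟩|² = 1/2.
After stage 2 the state is |+y⟩; P(|+z⟩) = |⟨+z|+y⟩|² = 1/2.
Joint probability = 25/26 × 1/2 × 1/2 = 0.240.

0.240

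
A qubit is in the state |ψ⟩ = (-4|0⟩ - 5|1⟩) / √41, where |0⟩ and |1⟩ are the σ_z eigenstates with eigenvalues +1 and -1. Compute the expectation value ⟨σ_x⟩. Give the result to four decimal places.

0.9756

⟨σ_x⟩ = 2 Re(a* b)/(|a|²+|b|²) with a = -4, b = -5.
a* b = 20, so ⟨σ_x⟩ = 40/41.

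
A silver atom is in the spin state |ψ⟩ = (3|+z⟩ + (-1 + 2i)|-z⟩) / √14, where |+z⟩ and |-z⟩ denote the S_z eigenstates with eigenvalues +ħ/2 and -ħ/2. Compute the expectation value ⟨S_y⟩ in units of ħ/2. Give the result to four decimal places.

⟨σ_y⟩ = 2 Im(a* b)/(|a|²+|b|²) with a = 3, b = (-1 + 2i).
a* b = (-3 + 6i), so ⟨σ_y⟩ = 12/14.
⟨S_y⟩ = (ħ/2)·⟨σ_y⟩.

0.8571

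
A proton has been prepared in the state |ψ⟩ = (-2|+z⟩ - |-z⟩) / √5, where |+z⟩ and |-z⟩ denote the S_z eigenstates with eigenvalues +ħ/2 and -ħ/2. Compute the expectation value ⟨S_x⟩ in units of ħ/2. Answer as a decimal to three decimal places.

0.800

⟨σ_x⟩ = 2 Re(a* b)/(|a|²+|b|²) with a = -2, b = -1.
a* b = 2, so ⟨σ_x⟩ = 4/5.
⟨S_x⟩ = (ħ/2)·⟨σ_x⟩.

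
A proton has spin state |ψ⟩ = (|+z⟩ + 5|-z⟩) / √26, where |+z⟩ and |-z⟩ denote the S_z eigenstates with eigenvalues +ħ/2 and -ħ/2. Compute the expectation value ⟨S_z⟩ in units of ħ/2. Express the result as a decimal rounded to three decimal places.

⟨σ_z⟩ = |a|² - |b|² divided by |a|²+|b|², with a, b the |+z⟩, |-z⟩ amplitudes.
= (1 - 25)/26 = -24/26.
⟨S_z⟩ = (ħ/2)·⟨σ_z⟩.

-0.923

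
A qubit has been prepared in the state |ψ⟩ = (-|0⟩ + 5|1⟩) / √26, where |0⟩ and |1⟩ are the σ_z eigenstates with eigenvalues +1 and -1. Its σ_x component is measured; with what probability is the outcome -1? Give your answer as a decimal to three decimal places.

0.692

|-x⟩ = (|0⟩ - |1⟩)/√2, so ⟨-x|ψ⟩ = (-6) / (√2·√26).
P = |-6|² / 52 = 36/52.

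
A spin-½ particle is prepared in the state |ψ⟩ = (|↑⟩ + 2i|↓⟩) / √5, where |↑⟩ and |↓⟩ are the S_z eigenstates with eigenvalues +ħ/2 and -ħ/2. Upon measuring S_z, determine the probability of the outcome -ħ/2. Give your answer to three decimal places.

The -ħ/2 outcome corresponds to |↓⟩. Its amplitude in |ψ⟩ is 2i/√5.
P = |2i|² / 5 = 4/5.

0.800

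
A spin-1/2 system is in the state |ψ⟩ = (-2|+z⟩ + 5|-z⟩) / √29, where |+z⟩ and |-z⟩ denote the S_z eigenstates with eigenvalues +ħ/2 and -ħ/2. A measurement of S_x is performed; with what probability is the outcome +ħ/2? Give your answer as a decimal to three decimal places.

|+x⟩ = (|+z⟩ + |-z⟩)/√2, so ⟨+x|ψ⟩ = (3) / (√2·√29).
P = |3|² / 58 = 9/58.

0.155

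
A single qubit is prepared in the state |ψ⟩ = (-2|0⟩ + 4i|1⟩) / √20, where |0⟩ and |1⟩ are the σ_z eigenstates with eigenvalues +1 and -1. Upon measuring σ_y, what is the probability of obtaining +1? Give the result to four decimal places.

|+y⟩ = (|0⟩ + i|1⟩)/√2, so ⟨+y|ψ⟩ = (2) / (√2·√20).
P = |2|² / 40 = 4/40.

0.1000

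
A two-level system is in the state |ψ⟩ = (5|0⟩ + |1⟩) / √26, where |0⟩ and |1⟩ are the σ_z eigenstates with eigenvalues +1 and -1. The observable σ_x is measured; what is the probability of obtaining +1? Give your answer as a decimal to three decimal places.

|+x⟩ = (|0⟩ + |1⟩)/√2, so ⟨+x|ψ⟩ = (6) / (√2·√26).
P = |6|² / 52 = 36/52.

0.692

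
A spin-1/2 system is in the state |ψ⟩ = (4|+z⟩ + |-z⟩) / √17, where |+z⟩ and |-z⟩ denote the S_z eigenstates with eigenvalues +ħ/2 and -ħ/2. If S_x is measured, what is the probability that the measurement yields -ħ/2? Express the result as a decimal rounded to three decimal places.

0.265

|-x⟩ = (|+z⟩ - |-z⟩)/√2, so ⟨-x|ψ⟩ = (3) / (√2·√17).
P = |3|² / 34 = 9/34.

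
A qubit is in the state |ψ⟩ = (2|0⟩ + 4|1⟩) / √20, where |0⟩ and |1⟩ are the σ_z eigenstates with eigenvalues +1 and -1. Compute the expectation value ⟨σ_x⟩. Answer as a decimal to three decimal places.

⟨σ_x⟩ = 2 Re(a* b)/(|a|²+|b|²) with a = 2, b = 4.
a* b = 8, so ⟨σ_x⟩ = 16/20.

0.800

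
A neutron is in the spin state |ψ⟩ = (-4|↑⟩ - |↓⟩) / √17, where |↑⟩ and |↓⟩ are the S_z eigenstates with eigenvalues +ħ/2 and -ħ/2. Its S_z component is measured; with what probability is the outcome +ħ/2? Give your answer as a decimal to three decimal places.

The +ħ/2 outcome corresponds to |↑⟩. Its amplitude in |ψ⟩ is -4/√17.
P = |-4|² / 17 = 16/17.

0.941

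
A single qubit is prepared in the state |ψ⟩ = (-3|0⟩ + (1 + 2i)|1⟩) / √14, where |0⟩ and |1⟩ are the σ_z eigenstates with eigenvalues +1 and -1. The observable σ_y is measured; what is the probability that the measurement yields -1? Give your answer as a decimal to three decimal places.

0.929

|-y⟩ = (|0⟩ - i|1⟩)/√2, so ⟨-y|ψ⟩ = (-5 + i) / (√2·√14).
P = |-5 + i|² / 28 = 26/28.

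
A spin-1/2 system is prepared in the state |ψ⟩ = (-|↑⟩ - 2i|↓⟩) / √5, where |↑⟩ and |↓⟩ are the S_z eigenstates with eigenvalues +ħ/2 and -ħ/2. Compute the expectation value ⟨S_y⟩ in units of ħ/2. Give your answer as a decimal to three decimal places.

⟨σ_y⟩ = 2 Im(a* b)/(|a|²+|b|²) with a = -1, b = -2i.
a* b = 2i, so ⟨σ_y⟩ = 4/5.
⟨S_y⟩ = (ħ/2)·⟨σ_y⟩.

0.800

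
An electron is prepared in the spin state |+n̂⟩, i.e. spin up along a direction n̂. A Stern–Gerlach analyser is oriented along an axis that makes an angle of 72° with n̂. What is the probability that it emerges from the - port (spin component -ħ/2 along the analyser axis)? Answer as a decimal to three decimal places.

0.345

For spin-½, the probability of finding spin-up along an axis at angle θ to the initial spin direction is cos²(θ/2); spin-down is sin²(θ/2).
θ = 72°, so P = sin²(36°) ≈ 0.345.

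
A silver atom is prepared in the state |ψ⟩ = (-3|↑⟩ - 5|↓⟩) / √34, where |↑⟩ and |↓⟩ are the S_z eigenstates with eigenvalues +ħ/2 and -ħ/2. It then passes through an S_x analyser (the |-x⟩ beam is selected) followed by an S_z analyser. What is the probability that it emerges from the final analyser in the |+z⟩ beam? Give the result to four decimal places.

First analyser (S_x): P(|-x⟩) = |⟨-x|ψ⟩|² = 4/68.
After stage 1 the state is |-x⟩; P(|+z⟩) = |⟨+z|-x⟩|² = 1/2.
Joint probability = 4/68 × 1/2 = 0.0294.

0.0294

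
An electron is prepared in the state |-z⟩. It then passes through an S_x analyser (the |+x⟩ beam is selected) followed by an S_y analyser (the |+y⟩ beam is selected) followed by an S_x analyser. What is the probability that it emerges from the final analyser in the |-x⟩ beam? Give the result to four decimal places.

0.1250

First analyser (S_x): from |-z⟩, P(|+x⟩) = 1/2.
After stage 1 the state is |+x⟩; P(|+y⟩) = |⟨+y|+x⟩|² = 1/2.
After stage 2 the state is |+y⟩; P(|-x⟩) = |⟨-x|+y⟩|² = 1/2.
Joint probability = 1/2 × 1/2 × 1/2 = 0.1250.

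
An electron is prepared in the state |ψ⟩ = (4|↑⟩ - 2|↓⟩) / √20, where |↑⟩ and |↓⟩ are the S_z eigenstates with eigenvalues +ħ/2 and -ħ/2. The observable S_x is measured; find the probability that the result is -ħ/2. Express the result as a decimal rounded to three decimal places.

0.900

|-x⟩ = (|↑⟩ - |↓⟩)/√2, so ⟨-x|ψ⟩ = (6) / (√2·√20).
P = |6|² / 40 = 36/40.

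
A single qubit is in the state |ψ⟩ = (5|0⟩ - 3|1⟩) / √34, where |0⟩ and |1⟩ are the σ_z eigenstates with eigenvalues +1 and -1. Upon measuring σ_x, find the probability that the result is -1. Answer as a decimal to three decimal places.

|-x⟩ = (|0⟩ - |1⟩)/√2, so ⟨-x|ψ⟩ = (8) / (√2·√34).
P = |8|² / 68 = 64/68.

0.941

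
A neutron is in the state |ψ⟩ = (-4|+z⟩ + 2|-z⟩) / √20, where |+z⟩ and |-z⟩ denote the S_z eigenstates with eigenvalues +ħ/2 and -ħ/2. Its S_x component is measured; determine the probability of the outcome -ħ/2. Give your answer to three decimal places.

|-x⟩ = (|+z⟩ - |-z⟩)/√2, so ⟨-x|ψ⟩ = (-6) / (√2·√20).
P = |-6|² / 40 = 36/40.

0.900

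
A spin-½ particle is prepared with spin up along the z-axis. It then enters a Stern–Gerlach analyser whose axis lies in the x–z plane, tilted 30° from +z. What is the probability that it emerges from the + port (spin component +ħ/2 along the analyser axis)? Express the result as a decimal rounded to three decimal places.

0.933

For spin-½, the probability of finding spin-up along an axis at angle θ to the initial spin direction is cos²(θ/2); spin-down is sin²(θ/2).
θ = 30°, so P = cos²(15°) ≈ 0.933.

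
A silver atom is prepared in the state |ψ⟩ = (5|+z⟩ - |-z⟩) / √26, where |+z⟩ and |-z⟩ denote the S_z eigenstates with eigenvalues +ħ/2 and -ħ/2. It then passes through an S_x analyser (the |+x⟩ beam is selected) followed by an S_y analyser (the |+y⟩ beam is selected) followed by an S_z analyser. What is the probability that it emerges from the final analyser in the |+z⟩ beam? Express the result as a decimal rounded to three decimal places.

0.077

First analyser (S_x): P(|+x⟩) = |⟨+x|ψ⟩|² = 16/52.
After stage 1 the state is |+x⟩; P(|+y⟩) = |⟨+y|+x⟩|² = 1/2.
After stage 2 the state is |+y⟩; P(|+z⟩) = |⟨+z|+y⟩|² = 1/2.
Joint probability = 16/52 × 1/2 × 1/2 = 0.077.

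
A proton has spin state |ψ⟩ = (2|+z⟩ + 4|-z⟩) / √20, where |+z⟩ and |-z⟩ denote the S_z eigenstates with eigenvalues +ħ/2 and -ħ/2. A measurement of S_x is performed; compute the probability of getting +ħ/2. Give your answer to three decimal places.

0.900

|+x⟩ = (|+z⟩ + |-z⟩)/√2, so ⟨+x|ψ⟩ = (6) / (√2·√20).
P = |6|² / 40 = 36/40.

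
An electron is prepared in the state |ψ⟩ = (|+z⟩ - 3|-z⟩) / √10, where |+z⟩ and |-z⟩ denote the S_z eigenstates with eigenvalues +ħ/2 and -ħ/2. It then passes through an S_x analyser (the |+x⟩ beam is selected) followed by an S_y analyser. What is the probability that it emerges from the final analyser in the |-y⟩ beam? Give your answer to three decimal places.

0.100

First analyser (S_x): P(|+x⟩) = |⟨+x|ψ⟩|² = 4/20.
After stage 1 the state is |+x⟩; P(|-y⟩) = |⟨-y|+x⟩|² = 1/2.
Joint probability = 4/20 × 1/2 = 0.100.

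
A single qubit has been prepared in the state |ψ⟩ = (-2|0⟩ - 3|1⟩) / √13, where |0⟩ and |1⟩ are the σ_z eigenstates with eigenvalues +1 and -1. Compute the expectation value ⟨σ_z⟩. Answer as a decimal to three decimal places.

-0.385

⟨σ_z⟩ = |a|² - |b|² divided by |a|²+|b|², with a, b the |0⟩, |1⟩ amplitudes.
= (4 - 9)/13 = -5/13.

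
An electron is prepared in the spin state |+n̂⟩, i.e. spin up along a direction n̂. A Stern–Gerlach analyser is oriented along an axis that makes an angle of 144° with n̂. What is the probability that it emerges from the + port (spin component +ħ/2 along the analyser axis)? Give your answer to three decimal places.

0.095

For spin-½, the probability of finding spin-up along an axis at angle θ to the initial spin direction is cos²(θ/2); spin-down is sin²(θ/2).
θ = 144°, so P = cos²(72°) ≈ 0.095.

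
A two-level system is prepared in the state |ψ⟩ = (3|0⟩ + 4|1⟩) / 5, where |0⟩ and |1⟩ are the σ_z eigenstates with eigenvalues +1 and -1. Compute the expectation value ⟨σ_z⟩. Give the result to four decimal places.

⟨σ_z⟩ = |a|² - |b|² divided by |a|²+|b|², with a, b the |0⟩, |1⟩ amplitudes.
= (9 - 16)/25 = -7/25.

-0.2800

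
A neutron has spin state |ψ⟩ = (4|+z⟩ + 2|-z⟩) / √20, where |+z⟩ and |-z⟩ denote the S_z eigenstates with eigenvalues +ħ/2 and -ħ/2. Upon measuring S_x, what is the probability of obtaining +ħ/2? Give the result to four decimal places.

|+x⟩ = (|+z⟩ + |-z⟩)/√2, so ⟨+x|ψ⟩ = (6) / (√2·√20).
P = |6|² / 40 = 36/40.

0.9000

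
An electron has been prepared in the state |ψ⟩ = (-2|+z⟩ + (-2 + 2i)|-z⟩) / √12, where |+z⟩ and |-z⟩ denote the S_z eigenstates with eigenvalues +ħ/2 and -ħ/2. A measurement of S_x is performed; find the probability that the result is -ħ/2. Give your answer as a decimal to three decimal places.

|-x⟩ = (|+z⟩ - |-z⟩)/√2, so ⟨-x|ψ⟩ = (-2i) / (√2·√12).
P = |-2i|² / 24 = 4/24.

0.167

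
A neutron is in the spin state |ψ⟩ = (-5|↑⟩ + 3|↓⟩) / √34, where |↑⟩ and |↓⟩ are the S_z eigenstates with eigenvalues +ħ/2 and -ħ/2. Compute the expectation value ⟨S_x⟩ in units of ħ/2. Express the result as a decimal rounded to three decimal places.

-0.882

⟨σ_x⟩ = 2 Re(a* b)/(|a|²+|b|²) with a = -5, b = 3.
a* b = -15, so ⟨σ_x⟩ = -30/34.
⟨S_x⟩ = (ħ/2)·⟨σ_x⟩.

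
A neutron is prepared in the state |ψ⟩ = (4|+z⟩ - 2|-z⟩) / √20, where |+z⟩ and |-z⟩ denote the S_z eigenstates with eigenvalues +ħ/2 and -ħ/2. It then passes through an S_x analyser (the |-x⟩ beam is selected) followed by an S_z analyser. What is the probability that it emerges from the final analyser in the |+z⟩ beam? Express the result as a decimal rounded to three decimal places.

First analyser (S_x): P(|-x⟩) = |⟨-x|ψ⟩|² = 36/40.
After stage 1 the state is |-x⟩; P(|+z⟩) = |⟨+z|-x⟩|² = 1/2.
Joint probability = 36/40 × 1/2 = 0.450.

0.450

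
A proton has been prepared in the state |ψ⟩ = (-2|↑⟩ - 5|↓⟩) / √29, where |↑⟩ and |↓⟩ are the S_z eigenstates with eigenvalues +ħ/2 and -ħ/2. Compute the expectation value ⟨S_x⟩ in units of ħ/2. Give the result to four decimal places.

⟨σ_x⟩ = 2 Re(a* b)/(|a|²+|b|²) with a = -2, b = -5.
a* b = 10, so ⟨σ_x⟩ = 20/29.
⟨S_x⟩ = (ħ/2)·⟨σ_x⟩.

0.6897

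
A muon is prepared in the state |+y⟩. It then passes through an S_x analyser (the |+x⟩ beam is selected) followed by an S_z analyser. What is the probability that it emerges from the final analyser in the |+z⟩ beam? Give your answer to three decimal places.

First analyser (S_x): from |+y⟩, P(|+x⟩) = 1/2.
After stage 1 the state is |+x⟩; P(|+z⟩) = |⟨+z|+x⟩|² = 1/2.
Joint probability = 1/2 × 1/2 = 0.250.

0.250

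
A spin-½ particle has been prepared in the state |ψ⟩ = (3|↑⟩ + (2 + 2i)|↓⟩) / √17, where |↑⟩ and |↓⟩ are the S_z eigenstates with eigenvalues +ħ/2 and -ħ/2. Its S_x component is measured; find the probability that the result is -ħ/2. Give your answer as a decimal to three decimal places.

|-x⟩ = (|↑⟩ - |↓⟩)/√2, so ⟨-x|ψ⟩ = (1 - 2i) / (√2·√17).
P = |1 - 2i|² / 34 = 5/34.

0.147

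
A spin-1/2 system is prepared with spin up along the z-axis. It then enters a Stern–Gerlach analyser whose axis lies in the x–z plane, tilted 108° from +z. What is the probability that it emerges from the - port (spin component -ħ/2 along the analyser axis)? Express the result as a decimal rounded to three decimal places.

For spin-½, the probability of finding spin-up along an axis at angle θ to the initial spin direction is cos²(θ/2); spin-down is sin²(θ/2).
θ = 108°, so P = sin²(54°) ≈ 0.655.

0.655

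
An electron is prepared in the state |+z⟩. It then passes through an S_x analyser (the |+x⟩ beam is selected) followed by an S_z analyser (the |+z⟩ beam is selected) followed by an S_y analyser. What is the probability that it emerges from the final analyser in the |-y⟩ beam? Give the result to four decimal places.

0.1250

First analyser (S_x): from |+z⟩, P(|+x⟩) = 1/2.
After stage 1 the state is |+x⟩; P(|+z⟩) = |⟨+z|+x⟩|² = 1/2.
After stage 2 the state is |+z⟩; P(|-y⟩) = |⟨-y|+z⟩|² = 1/2.
Joint probability = 1/2 × 1/2 × 1/2 = 0.1250.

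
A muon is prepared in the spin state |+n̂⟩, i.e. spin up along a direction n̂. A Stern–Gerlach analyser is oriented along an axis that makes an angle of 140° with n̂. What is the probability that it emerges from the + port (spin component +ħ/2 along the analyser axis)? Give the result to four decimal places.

For spin-½, the probability of finding spin-up along an axis at angle θ to the initial spin direction is cos²(θ/2); spin-down is sin²(θ/2).
θ = 140°, so P = cos²(70°) ≈ 0.1170.

0.1170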